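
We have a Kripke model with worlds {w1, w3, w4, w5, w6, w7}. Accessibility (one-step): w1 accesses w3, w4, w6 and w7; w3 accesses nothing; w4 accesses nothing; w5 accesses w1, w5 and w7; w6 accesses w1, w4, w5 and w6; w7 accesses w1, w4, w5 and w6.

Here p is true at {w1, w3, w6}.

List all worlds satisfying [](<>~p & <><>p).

{w3, w4, w5}

w1: successors {w3, w4, w6, w7}; <>~p & <><>p there: w3:F, w4:F, w6:T, w7:T. ✗
w3: no successors, so [](<>~p & <><>p) holds vacuously. ✓
w4: no successors, so [](<>~p & <><>p) holds vacuously. ✓
w5: successors {w1, w5, w7}; <>~p & <><>p there: w1:T, w5:T, w7:T. ✓
w6: successors {w1, w4, w5, w6}; <>~p & <><>p there: w1:T, w4:F, w5:T, w6:T. ✗
w7: successors {w1, w4, w5, w6}; <>~p & <><>p there: w1:T, w4:F, w5:T, w6:T. ✗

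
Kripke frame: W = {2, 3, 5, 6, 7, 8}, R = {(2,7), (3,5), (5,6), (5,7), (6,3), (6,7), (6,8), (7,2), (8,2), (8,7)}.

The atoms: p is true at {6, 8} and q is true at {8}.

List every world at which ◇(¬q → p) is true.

{5, 6}

2: successors {7}; ¬q → p there: 7:F. ✗
3: successors {5}; ¬q → p there: 5:F. ✗
5: successors {6, 7}; ¬q → p there: 6:T, 7:F. ✓
6: successors {3, 7, 8}; ¬q → p there: 3:F, 7:F, 8:T. ✓
7: successors {2}; ¬q → p there: 2:F. ✗
8: successors {2, 7}; ¬q → p there: 2:F, 7:F. ✗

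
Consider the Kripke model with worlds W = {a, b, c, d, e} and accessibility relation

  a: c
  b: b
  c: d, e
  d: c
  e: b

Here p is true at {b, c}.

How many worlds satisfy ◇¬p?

1

a: successors {c}; ¬p there: c:F. ✗
b: successors {b}; ¬p there: b:F. ✗
c: successors {d, e}; ¬p there: d:T, e:T. ✓
d: successors {c}; ¬p there: c:F. ✗
e: successors {b}; ¬p there: b:F. ✗
Satisfying worlds: {c}.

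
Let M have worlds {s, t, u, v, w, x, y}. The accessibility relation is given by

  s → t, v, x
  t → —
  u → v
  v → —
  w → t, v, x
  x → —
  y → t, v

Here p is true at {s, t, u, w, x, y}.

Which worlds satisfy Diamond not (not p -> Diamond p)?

{s, u, w, y}

s: successors {t, v, x}; not (not p -> Diamond p) there: t:F, v:T, x:F. ✓
t: no successors, so Diamond not (not p -> Diamond p) fails. ✗
u: successors {v}; not (not p -> Diamond p) there: v:T. ✓
v: no successors, so Diamond not (not p -> Diamond p) fails. ✗
w: successors {t, v, x}; not (not p -> Diamond p) there: t:F, v:T, x:F. ✓
x: no successors, so Diamond not (not p -> Diamond p) fails. ✗
y: successors {t, v}; not (not p -> Diamond p) there: t:F, v:T. ✓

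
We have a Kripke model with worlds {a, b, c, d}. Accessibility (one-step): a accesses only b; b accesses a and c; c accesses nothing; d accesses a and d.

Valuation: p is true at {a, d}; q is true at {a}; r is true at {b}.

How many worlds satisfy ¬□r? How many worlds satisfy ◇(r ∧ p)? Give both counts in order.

For ¬□r:
a: □r is T. ✗
b: □r is F. ✓
c: □r is T. ✗
d: □r is F. ✓
— 2 worlds.
For ◇(r ∧ p):
a: successors {b}; r ∧ p there: b:F. ✗
b: successors {a, c}; r ∧ p there: a:F, c:F. ✗
c: no successors, so ◇(r ∧ p) fails. ✗
d: successors {a, d}; r ∧ p there: a:F, d:F. ✗
— 0 worlds.

2 and 0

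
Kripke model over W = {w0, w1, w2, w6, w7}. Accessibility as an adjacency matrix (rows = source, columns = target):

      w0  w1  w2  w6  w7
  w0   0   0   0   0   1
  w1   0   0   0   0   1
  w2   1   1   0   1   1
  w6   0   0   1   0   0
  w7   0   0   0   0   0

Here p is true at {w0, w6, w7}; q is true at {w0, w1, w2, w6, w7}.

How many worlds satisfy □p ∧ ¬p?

1

w0: □p is T, ¬p is F. ✗
w1: □p is T, ¬p is T. ✓
w2: □p is F, ¬p is T. ✗
w6: □p is F, ¬p is F. ✗
w7: □p is T, ¬p is F. ✗
Satisfying worlds: {w1}.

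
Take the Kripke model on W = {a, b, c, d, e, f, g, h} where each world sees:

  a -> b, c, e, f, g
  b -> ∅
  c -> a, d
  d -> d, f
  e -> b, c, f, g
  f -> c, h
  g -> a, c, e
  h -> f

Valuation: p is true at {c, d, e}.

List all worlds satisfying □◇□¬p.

a: successors {b, c, e, f, g}; ◇□¬p there: b:F, c:F, e:T, f:T, g:F. ✗
b: no successors, so □◇□¬p holds vacuously. ✓
c: successors {a, d}; ◇□¬p there: a:T, d:F. ✗
d: successors {d, f}; ◇□¬p there: d:F, f:T. ✗
e: successors {b, c, f, g}; ◇□¬p there: b:F, c:F, f:T, g:F. ✗
f: successors {c, h}; ◇□¬p there: c:F, h:F. ✗
g: successors {a, c, e}; ◇□¬p there: a:T, c:F, e:T. ✗
h: successors {f}; ◇□¬p there: f:T. ✓

{b, h}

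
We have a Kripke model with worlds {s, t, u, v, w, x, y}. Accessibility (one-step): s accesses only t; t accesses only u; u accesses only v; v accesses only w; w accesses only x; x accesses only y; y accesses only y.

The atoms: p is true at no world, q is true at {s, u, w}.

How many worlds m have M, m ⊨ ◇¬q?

s: successors {t}; ¬q there: t:T. ✓
t: successors {u}; ¬q there: u:F. ✗
u: successors {v}; ¬q there: v:T. ✓
v: successors {w}; ¬q there: w:F. ✗
w: successors {x}; ¬q there: x:T. ✓
x: successors {y}; ¬q there: y:T. ✓
y: successors {y}; ¬q there: y:T. ✓
Satisfying worlds: {s, u, w, x, y}.

5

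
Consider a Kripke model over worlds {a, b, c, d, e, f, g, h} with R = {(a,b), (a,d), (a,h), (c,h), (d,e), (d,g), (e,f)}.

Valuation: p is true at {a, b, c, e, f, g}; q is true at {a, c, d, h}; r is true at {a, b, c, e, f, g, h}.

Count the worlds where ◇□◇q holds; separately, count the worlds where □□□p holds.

4 and 8

For ◇□◇q:
a: successors {b, d, h}; □◇q there: b:T, d:F, h:T. ✓
b: no successors, so ◇□◇q fails. ✗
c: successors {h}; □◇q there: h:T. ✓
d: successors {e, g}; □◇q there: e:F, g:T. ✓
e: successors {f}; □◇q there: f:T. ✓
f: no successors, so ◇□◇q fails. ✗
g: no successors, so ◇□◇q fails. ✗
h: no successors, so ◇□◇q fails. ✗
— 4 worlds.
For □□□p:
a: successors {b, d, h}; □□p there: b:T, d:T, h:T. ✓
b: no successors, so □□□p holds vacuously. ✓
c: successors {h}; □□p there: h:T. ✓
d: successors {e, g}; □□p there: e:T, g:T. ✓
e: successors {f}; □□p there: f:T. ✓
f: no successors, so □□□p holds vacuously. ✓
g: no successors, so □□□p holds vacuously. ✓
h: no successors, so □□□p holds vacuously. ✓
— 8 worlds.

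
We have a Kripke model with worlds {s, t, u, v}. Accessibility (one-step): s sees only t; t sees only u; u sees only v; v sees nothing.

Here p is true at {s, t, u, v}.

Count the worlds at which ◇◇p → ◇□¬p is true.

s: ◇◇p is T, ◇□¬p is F. ✗
t: ◇◇p is T, ◇□¬p is F. ✗
u: ◇◇p is F, ◇□¬p is T. ✓
v: ◇◇p is F, ◇□¬p is F. ✓
Satisfying worlds: {u, v}.

2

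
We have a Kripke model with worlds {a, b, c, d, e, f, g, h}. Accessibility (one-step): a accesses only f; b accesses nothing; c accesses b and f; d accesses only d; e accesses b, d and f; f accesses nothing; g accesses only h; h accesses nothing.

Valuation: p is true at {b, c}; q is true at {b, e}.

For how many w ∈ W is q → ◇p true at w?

a: q is F, ◇p is F. ✓
b: q is T, ◇p is F. ✗
c: q is F, ◇p is T. ✓
d: q is F, ◇p is F. ✓
e: q is T, ◇p is T. ✓
f: q is F, ◇p is F. ✓
g: q is F, ◇p is F. ✓
h: q is F, ◇p is F. ✓
Satisfying worlds: {a, c, d, e, f, g, h}.

7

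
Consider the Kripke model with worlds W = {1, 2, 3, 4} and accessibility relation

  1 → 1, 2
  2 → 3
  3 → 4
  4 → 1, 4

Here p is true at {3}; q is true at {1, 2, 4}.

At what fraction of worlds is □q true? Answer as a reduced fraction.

1: successors {1, 2}; q there: 1:T, 2:T. ✓
2: successors {3}; q there: 3:F. ✗
3: successors {4}; q there: 4:T. ✓
4: successors {1, 4}; q there: 1:T, 4:T. ✓
That's 3 of 4 worlds, so 3/4.

3/4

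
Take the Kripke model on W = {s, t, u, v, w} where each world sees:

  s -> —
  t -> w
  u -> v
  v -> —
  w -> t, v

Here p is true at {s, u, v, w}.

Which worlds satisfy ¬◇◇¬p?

s: ◇◇¬p is F. ✓
t: ◇◇¬p is T. ✗
u: ◇◇¬p is F. ✓
v: ◇◇¬p is F. ✓
w: ◇◇¬p is F. ✓

{s, u, v, w}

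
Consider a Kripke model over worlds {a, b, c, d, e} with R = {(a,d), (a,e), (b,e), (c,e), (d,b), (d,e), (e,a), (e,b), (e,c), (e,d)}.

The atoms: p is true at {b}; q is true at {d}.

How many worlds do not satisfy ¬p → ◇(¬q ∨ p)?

a: ¬p is T, ◇(¬q ∨ p) is T. ✓
b: ¬p is F, ◇(¬q ∨ p) is T. ✓
c: ¬p is T, ◇(¬q ∨ p) is T. ✓
d: ¬p is T, ◇(¬q ∨ p) is T. ✓
e: ¬p is T, ◇(¬q ∨ p) is T. ✓
Satisfying worlds: {a, b, c, d, e}.
So ¬p → ◇(¬q ∨ p) fails at the other 0 worlds.

0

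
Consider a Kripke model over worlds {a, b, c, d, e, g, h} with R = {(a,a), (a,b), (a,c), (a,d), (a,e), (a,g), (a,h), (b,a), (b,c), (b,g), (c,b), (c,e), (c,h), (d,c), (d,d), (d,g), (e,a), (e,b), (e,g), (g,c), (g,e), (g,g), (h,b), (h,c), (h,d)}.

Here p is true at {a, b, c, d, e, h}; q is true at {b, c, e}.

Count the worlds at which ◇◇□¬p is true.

a: successors {a, b, c, d, e, g, h}; ◇□¬p there: a:F, b:F, c:F, d:F, e:F, g:F, h:F. ✗
b: successors {a, c, g}; ◇□¬p there: a:F, c:F, g:F. ✗
c: successors {b, e, h}; ◇□¬p there: b:F, e:F, h:F. ✗
d: successors {c, d, g}; ◇□¬p there: c:F, d:F, g:F. ✗
e: successors {a, b, g}; ◇□¬p there: a:F, b:F, g:F. ✗
g: successors {c, e, g}; ◇□¬p there: c:F, e:F, g:F. ✗
h: successors {b, c, d}; ◇□¬p there: b:F, c:F, d:F. ✗
Satisfying worlds: ∅.

0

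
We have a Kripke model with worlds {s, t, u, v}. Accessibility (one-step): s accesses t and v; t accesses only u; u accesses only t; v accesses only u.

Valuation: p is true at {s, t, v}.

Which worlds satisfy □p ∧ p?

s: □p is T, p is T. ✓
t: □p is F, p is T. ✗
u: □p is T, p is F. ✗
v: □p is F, p is T. ✗

{s}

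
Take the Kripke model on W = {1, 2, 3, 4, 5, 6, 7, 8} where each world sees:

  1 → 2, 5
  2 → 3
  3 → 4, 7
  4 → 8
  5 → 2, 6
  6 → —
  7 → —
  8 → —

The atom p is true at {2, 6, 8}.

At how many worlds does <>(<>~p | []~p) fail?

1: successors {2, 5}; <>~p | []~p there: 2:T, 5:F. ✓
2: successors {3}; <>~p | []~p there: 3:T. ✓
3: successors {4, 7}; <>~p | []~p there: 4:F, 7:T. ✓
4: successors {8}; <>~p | []~p there: 8:T. ✓
5: successors {2, 6}; <>~p | []~p there: 2:T, 6:T. ✓
6: no successors, so <>(<>~p | []~p) fails. ✗
7: no successors, so <>(<>~p | []~p) fails. ✗
8: no successors, so <>(<>~p | []~p) fails. ✗
Satisfying worlds: {1, 2, 3, 4, 5}.
So <>(<>~p | []~p) fails at the other 3 worlds.

3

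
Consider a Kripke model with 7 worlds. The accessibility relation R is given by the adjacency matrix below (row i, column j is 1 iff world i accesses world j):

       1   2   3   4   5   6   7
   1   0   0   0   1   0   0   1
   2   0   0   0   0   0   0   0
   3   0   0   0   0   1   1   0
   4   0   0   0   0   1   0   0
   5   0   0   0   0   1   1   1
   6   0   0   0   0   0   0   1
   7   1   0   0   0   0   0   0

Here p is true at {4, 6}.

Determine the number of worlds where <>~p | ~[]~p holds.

6

1: <>~p is T, ~[]~p is T. ✓
2: <>~p is F, ~[]~p is F. ✗
3: <>~p is T, ~[]~p is T. ✓
4: <>~p is T, ~[]~p is F. ✓
5: <>~p is T, ~[]~p is T. ✓
6: <>~p is T, ~[]~p is F. ✓
7: <>~p is T, ~[]~p is F. ✓
Satisfying worlds: {1, 3, 4, 5, 6, 7}.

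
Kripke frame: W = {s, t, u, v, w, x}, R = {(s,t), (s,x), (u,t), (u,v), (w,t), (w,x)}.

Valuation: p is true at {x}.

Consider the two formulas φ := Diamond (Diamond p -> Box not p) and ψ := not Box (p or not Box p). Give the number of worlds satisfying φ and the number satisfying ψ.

For Diamond (Diamond p -> Box not p):
s: successors {t, x}; Diamond p -> Box not p there: t:T, x:T. ✓
t: no successors, so Diamond (Diamond p -> Box not p) fails. ✗
u: successors {t, v}; Diamond p -> Box not p there: t:T, v:T. ✓
v: no successors, so Diamond (Diamond p -> Box not p) fails. ✗
w: successors {t, x}; Diamond p -> Box not p there: t:T, x:T. ✓
x: no successors, so Diamond (Diamond p -> Box not p) fails. ✗
— 3 worlds.
For not Box (p or not Box p):
s: Box (p or not Box p) is F. ✓
t: Box (p or not Box p) is T. ✗
u: Box (p or not Box p) is F. ✓
v: Box (p or not Box p) is T. ✗
w: Box (p or not Box p) is F. ✓
x: Box (p or not Box p) is T. ✗
— 3 worlds.

3 and 3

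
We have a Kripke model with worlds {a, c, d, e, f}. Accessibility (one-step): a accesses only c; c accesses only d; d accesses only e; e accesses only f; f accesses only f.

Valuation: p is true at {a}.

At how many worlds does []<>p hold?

a: successors {c}; <>p there: c:F. ✗
c: successors {d}; <>p there: d:F. ✗
d: successors {e}; <>p there: e:F. ✗
e: successors {f}; <>p there: f:F. ✗
f: successors {f}; <>p there: f:F. ✗
Satisfying worlds: ∅.

0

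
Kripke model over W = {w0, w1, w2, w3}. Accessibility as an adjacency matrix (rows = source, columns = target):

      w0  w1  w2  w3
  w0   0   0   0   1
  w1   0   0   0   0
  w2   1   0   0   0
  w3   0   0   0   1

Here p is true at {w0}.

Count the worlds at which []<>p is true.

w0: successors {w3}; <>p there: w3:F. ✗
w1: no successors, so []<>p holds vacuously. ✓
w2: successors {w0}; <>p there: w0:F. ✗
w3: successors {w3}; <>p there: w3:F. ✗
Satisfying worlds: {w1}.

1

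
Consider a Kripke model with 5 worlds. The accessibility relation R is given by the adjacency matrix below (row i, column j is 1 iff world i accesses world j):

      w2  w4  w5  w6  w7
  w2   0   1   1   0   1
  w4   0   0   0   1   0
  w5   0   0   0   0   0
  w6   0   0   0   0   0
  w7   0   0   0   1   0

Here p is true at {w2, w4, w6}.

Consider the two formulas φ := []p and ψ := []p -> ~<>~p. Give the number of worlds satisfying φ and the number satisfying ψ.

For []p:
w2: successors {w4, w5, w7}; p there: w4:T, w5:F, w7:F. ✗
w4: successors {w6}; p there: w6:T. ✓
w5: no successors, so []p holds vacuously. ✓
w6: no successors, so []p holds vacuously. ✓
w7: successors {w6}; p there: w6:T. ✓
— 4 worlds.
For []p -> ~<>~p:
w2: []p is F, ~<>~p is F. ✓
w4: []p is T, ~<>~p is T. ✓
w5: []p is T, ~<>~p is T. ✓
w6: []p is T, ~<>~p is T. ✓
w7: []p is T, ~<>~p is T. ✓
— 5 worlds.

4 and 5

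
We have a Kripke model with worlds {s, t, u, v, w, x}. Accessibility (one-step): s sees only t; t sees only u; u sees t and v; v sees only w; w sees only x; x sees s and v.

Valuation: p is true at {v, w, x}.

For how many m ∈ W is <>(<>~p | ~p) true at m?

s: successors {t}; <>~p | ~p there: t:T. ✓
t: successors {u}; <>~p | ~p there: u:T. ✓
u: successors {t, v}; <>~p | ~p there: t:T, v:F. ✓
v: successors {w}; <>~p | ~p there: w:F. ✗
w: successors {x}; <>~p | ~p there: x:T. ✓
x: successors {s, v}; <>~p | ~p there: s:T, v:F. ✓
Satisfying worlds: {s, t, u, w, x}.

5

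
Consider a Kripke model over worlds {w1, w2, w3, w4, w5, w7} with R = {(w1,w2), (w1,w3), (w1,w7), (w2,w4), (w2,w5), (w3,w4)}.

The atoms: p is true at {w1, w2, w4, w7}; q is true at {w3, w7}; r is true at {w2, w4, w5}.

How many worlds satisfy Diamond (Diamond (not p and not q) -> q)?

3

w1: successors {w2, w3, w7}; Diamond (not p and not q) -> q there: w2:F, w3:T, w7:T. ✓
w2: successors {w4, w5}; Diamond (not p and not q) -> q there: w4:T, w5:T. ✓
w3: successors {w4}; Diamond (not p and not q) -> q there: w4:T. ✓
w4: no successors, so Diamond (Diamond (not p and not q) -> q) fails. ✗
w5: no successors, so Diamond (Diamond (not p and not q) -> q) fails. ✗
w7: no successors, so Diamond (Diamond (not p and not q) -> q) fails. ✗
Satisfying worlds: {w1, w2, w3}.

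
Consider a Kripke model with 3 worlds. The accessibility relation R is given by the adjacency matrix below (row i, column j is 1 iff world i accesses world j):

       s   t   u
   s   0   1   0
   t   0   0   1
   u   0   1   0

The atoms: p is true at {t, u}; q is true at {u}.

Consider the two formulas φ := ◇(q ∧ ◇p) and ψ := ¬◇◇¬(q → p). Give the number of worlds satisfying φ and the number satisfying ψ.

For ◇(q ∧ ◇p):
s: successors {t}; q ∧ ◇p there: t:F. ✗
t: successors {u}; q ∧ ◇p there: u:T. ✓
u: successors {t}; q ∧ ◇p there: t:F. ✗
— 1 world.
For ¬◇◇¬(q → p):
s: ◇◇¬(q → p) is F. ✓
t: ◇◇¬(q → p) is F. ✓
u: ◇◇¬(q → p) is F. ✓
— 3 worlds.

1 and 3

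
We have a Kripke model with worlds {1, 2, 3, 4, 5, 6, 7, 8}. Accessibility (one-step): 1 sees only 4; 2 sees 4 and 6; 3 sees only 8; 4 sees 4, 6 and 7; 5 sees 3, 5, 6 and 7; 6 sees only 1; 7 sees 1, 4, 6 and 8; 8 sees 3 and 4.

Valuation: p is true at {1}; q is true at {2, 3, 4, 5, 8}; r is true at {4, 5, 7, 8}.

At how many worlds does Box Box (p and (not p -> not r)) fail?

1: successors {4}; Box (p and (not p -> not r)) there: 4:F. ✗
2: successors {4, 6}; Box (p and (not p -> not r)) there: 4:F, 6:T. ✗
3: successors {8}; Box (p and (not p -> not r)) there: 8:F. ✗
4: successors {4, 6, 7}; Box (p and (not p -> not r)) there: 4:F, 6:T, 7:F. ✗
5: successors {3, 5, 6, 7}; Box (p and (not p -> not r)) there: 3:F, 5:F, 6:T, 7:F. ✗
6: successors {1}; Box (p and (not p -> not r)) there: 1:F. ✗
7: successors {1, 4, 6, 8}; Box (p and (not p -> not r)) there: 1:F, 4:F, 6:T, 8:F. ✗
8: successors {3, 4}; Box (p and (not p -> not r)) there: 3:F, 4:F. ✗
Satisfying worlds: ∅.
So Box Box (p and (not p -> not r)) fails at the other 8 worlds.

8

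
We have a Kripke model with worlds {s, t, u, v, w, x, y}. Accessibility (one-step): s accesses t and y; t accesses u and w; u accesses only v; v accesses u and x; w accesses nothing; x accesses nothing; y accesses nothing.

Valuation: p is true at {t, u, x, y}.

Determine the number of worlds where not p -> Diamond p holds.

6

s: not p is T, Diamond p is T. ✓
t: not p is F, Diamond p is T. ✓
u: not p is F, Diamond p is F. ✓
v: not p is T, Diamond p is T. ✓
w: not p is T, Diamond p is F. ✗
x: not p is F, Diamond p is F. ✓
y: not p is F, Diamond p is F. ✓
Satisfying worlds: {s, t, u, v, x, y}.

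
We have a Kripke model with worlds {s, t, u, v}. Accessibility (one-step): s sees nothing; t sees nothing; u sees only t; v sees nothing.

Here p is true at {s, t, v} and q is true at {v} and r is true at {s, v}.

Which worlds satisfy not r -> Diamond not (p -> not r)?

s: not r is F, Diamond not (p -> not r) is F. ✓
t: not r is T, Diamond not (p -> not r) is F. ✗
u: not r is T, Diamond not (p -> not r) is F. ✗
v: not r is F, Diamond not (p -> not r) is F. ✓

{s, v}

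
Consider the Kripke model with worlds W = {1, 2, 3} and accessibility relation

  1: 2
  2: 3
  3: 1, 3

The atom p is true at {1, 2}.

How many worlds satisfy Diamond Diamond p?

2

1: successors {2}; Diamond p there: 2:F. ✗
2: successors {3}; Diamond p there: 3:T. ✓
3: successors {1, 3}; Diamond p there: 1:T, 3:T. ✓
Satisfying worlds: {2, 3}.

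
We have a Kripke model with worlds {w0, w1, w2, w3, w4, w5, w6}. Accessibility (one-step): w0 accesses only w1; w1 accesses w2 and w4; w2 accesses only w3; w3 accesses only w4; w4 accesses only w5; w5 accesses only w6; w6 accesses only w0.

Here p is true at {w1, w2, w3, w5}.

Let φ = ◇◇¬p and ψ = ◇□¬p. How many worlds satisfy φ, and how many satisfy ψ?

4 and 3

For ◇◇¬p:
w0: successors {w1}; ◇¬p there: w1:T. ✓
w1: successors {w2, w4}; ◇¬p there: w2:F, w4:F. ✗
w2: successors {w3}; ◇¬p there: w3:T. ✓
w3: successors {w4}; ◇¬p there: w4:F. ✗
w4: successors {w5}; ◇¬p there: w5:T. ✓
w5: successors {w6}; ◇¬p there: w6:T. ✓
w6: successors {w0}; ◇¬p there: w0:F. ✗
— 4 worlds.
For ◇□¬p:
w0: successors {w1}; □¬p there: w1:F. ✗
w1: successors {w2, w4}; □¬p there: w2:F, w4:F. ✗
w2: successors {w3}; □¬p there: w3:T. ✓
w3: successors {w4}; □¬p there: w4:F. ✗
w4: successors {w5}; □¬p there: w5:T. ✓
w5: successors {w6}; □¬p there: w6:T. ✓
w6: successors {w0}; □¬p there: w0:F. ✗
— 3 worlds.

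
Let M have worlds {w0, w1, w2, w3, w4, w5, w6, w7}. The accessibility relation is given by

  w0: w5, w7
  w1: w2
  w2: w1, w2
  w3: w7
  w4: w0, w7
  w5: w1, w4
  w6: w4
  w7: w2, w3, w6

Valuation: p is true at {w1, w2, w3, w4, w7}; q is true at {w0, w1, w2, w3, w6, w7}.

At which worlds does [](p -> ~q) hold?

w0: successors {w5, w7}; p -> ~q there: w5:T, w7:F. ✗
w1: successors {w2}; p -> ~q there: w2:F. ✗
w2: successors {w1, w2}; p -> ~q there: w1:F, w2:F. ✗
w3: successors {w7}; p -> ~q there: w7:F. ✗
w4: successors {w0, w7}; p -> ~q there: w0:T, w7:F. ✗
w5: successors {w1, w4}; p -> ~q there: w1:F, w4:T. ✗
w6: successors {w4}; p -> ~q there: w4:T. ✓
w7: successors {w2, w3, w6}; p -> ~q there: w2:F, w3:F, w6:T. ✗

{w6}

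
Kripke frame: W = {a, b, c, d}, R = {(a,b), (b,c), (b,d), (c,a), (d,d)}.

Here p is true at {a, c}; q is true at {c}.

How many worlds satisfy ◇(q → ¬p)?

a: successors {b}; q → ¬p there: b:T. ✓
b: successors {c, d}; q → ¬p there: c:F, d:T. ✓
c: successors {a}; q → ¬p there: a:T. ✓
d: successors {d}; q → ¬p there: d:T. ✓
Satisfying worlds: {a, b, c, d}.

4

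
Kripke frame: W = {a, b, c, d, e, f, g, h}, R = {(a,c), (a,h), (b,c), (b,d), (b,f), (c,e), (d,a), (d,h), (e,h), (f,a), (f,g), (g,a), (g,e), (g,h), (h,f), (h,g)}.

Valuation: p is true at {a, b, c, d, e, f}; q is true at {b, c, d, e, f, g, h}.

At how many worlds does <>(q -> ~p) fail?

a: successors {c, h}; q -> ~p there: c:F, h:T. ✓
b: successors {c, d, f}; q -> ~p there: c:F, d:F, f:F. ✗
c: successors {e}; q -> ~p there: e:F. ✗
d: successors {a, h}; q -> ~p there: a:T, h:T. ✓
e: successors {h}; q -> ~p there: h:T. ✓
f: successors {a, g}; q -> ~p there: a:T, g:T. ✓
g: successors {a, e, h}; q -> ~p there: a:T, e:F, h:T. ✓
h: successors {f, g}; q -> ~p there: f:F, g:T. ✓
Satisfying worlds: {a, d, e, f, g, h}.
So <>(q -> ~p) fails at the other 2 worlds.

2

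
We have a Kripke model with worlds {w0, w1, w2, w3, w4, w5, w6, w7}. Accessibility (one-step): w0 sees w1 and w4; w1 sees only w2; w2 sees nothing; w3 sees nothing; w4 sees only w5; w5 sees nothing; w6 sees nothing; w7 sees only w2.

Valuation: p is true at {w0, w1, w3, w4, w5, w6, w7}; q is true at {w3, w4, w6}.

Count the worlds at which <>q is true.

w0: successors {w1, w4}; q there: w1:F, w4:T. ✓
w1: successors {w2}; q there: w2:F. ✗
w2: no successors, so <>q fails. ✗
w3: no successors, so <>q fails. ✗
w4: successors {w5}; q there: w5:F. ✗
w5: no successors, so <>q fails. ✗
w6: no successors, so <>q fails. ✗
w7: successors {w2}; q there: w2:F. ✗
Satisfying worlds: {w0}.

1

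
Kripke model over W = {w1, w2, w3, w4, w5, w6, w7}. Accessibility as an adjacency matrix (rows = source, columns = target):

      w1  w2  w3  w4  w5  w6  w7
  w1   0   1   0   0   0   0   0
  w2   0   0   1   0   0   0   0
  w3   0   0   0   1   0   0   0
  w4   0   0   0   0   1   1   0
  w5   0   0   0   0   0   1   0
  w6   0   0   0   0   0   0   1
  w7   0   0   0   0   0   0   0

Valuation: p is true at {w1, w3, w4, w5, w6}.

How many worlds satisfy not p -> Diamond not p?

5

w1: not p is F, Diamond not p is T. ✓
w2: not p is T, Diamond not p is F. ✗
w3: not p is F, Diamond not p is F. ✓
w4: not p is F, Diamond not p is F. ✓
w5: not p is F, Diamond not p is F. ✓
w6: not p is F, Diamond not p is T. ✓
w7: not p is T, Diamond not p is F. ✗
Satisfying worlds: {w1, w3, w4, w5, w6}.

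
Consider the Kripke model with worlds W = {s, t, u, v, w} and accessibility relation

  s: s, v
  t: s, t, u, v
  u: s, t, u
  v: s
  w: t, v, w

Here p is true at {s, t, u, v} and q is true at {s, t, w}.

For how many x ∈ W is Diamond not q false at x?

s: successors {s, v}; not q there: s:F, v:T. ✓
t: successors {s, t, u, v}; not q there: s:F, t:F, u:T, v:T. ✓
u: successors {s, t, u}; not q there: s:F, t:F, u:T. ✓
v: successors {s}; not q there: s:F. ✗
w: successors {t, v, w}; not q there: t:F, v:T, w:F. ✓
Satisfying worlds: {s, t, u, w}.
So Diamond not q fails at the other 1 world.

1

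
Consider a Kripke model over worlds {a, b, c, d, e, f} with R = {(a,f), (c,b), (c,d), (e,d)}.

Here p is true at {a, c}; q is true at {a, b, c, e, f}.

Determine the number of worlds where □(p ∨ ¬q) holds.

a: successors {f}; p ∨ ¬q there: f:F. ✗
b: no successors, so □(p ∨ ¬q) holds vacuously. ✓
c: successors {b, d}; p ∨ ¬q there: b:F, d:T. ✗
d: no successors, so □(p ∨ ¬q) holds vacuously. ✓
e: successors {d}; p ∨ ¬q there: d:T. ✓
f: no successors, so □(p ∨ ¬q) holds vacuously. ✓
Satisfying worlds: {b, d, e, f}.

4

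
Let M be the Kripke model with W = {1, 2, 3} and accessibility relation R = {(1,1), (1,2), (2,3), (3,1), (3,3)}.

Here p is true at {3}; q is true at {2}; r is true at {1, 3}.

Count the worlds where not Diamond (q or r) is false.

3

1: Diamond (q or r) is T. ✗
2: Diamond (q or r) is T. ✗
3: Diamond (q or r) is T. ✗
Satisfying worlds: ∅.
So not Diamond (q or r) fails at the other 3 worlds.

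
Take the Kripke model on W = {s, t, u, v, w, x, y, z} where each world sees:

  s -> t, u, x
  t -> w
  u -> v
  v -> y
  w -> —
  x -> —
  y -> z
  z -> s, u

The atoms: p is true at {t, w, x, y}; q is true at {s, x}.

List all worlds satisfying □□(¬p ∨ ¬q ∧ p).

{s, t, u, v, w, x, y}

s: successors {t, u, x}; □(¬p ∨ ¬q ∧ p) there: t:T, u:T, x:T. ✓
t: successors {w}; □(¬p ∨ ¬q ∧ p) there: w:T. ✓
u: successors {v}; □(¬p ∨ ¬q ∧ p) there: v:T. ✓
v: successors {y}; □(¬p ∨ ¬q ∧ p) there: y:T. ✓
w: no successors, so □□(¬p ∨ ¬q ∧ p) holds vacuously. ✓
x: no successors, so □□(¬p ∨ ¬q ∧ p) holds vacuously. ✓
y: successors {z}; □(¬p ∨ ¬q ∧ p) there: z:T. ✓
z: successors {s, u}; □(¬p ∨ ¬q ∧ p) there: s:F, u:T. ✗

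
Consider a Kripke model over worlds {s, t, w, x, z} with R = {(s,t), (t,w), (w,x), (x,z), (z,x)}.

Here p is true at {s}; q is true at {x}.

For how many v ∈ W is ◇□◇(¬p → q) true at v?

s: successors {t}; □◇(¬p → q) there: t:T. ✓
t: successors {w}; □◇(¬p → q) there: w:F. ✗
w: successors {x}; □◇(¬p → q) there: x:T. ✓
x: successors {z}; □◇(¬p → q) there: z:F. ✗
z: successors {x}; □◇(¬p → q) there: x:T. ✓
Satisfying worlds: {s, w, z}.

3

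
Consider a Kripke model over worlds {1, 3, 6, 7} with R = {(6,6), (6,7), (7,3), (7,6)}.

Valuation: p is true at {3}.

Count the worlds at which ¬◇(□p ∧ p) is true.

1: ◇(□p ∧ p) is F. ✓
3: ◇(□p ∧ p) is F. ✓
6: ◇(□p ∧ p) is F. ✓
7: ◇(□p ∧ p) is T. ✗
Satisfying worlds: {1, 3, 6}.

3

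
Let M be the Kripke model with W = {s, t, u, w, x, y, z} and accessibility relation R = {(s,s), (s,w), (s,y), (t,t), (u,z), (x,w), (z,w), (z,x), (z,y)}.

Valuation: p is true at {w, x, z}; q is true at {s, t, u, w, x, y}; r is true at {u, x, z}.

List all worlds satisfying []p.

{u, w, x, y}

s: successors {s, w, y}; p there: s:F, w:T, y:F. ✗
t: successors {t}; p there: t:F. ✗
u: successors {z}; p there: z:T. ✓
w: no successors, so []p holds vacuously. ✓
x: successors {w}; p there: w:T. ✓
y: no successors, so []p holds vacuously. ✓
z: successors {w, x, y}; p there: w:T, x:T, y:F. ✗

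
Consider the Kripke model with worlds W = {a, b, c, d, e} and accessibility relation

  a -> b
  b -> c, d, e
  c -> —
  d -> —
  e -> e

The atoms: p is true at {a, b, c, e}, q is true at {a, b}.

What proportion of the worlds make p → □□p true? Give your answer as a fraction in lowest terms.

4/5

a: p is T, □□p is F. ✗
b: p is T, □□p is T. ✓
c: p is T, □□p is T. ✓
d: p is F, □□p is T. ✓
e: p is T, □□p is T. ✓
That's 4 of 5 worlds, so 4/5.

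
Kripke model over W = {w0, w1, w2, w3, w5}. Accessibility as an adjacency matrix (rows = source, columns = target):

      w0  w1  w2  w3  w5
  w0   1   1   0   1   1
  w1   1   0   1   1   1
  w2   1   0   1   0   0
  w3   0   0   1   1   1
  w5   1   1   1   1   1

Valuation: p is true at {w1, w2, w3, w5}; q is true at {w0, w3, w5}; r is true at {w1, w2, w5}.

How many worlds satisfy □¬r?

w0: successors {w0, w1, w3, w5}; ¬r there: w0:T, w1:F, w3:T, w5:F. ✗
w1: successors {w0, w2, w3, w5}; ¬r there: w0:T, w2:F, w3:T, w5:F. ✗
w2: successors {w0, w2}; ¬r there: w0:T, w2:F. ✗
w3: successors {w2, w3, w5}; ¬r there: w2:F, w3:T, w5:F. ✗
w5: successors {w0, w1, w2, w3, w5}; ¬r there: w0:T, w1:F, w2:F, w3:T, w5:F. ✗
Satisfying worlds: ∅.

0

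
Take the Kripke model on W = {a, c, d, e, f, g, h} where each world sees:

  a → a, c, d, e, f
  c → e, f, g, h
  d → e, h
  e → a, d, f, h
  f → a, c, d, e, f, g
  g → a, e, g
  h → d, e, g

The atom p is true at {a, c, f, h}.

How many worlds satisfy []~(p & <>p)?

a: successors {a, c, d, e, f}; ~(p & <>p) there: a:F, c:F, d:T, e:T, f:F. ✗
c: successors {e, f, g, h}; ~(p & <>p) there: e:T, f:F, g:T, h:T. ✗
d: successors {e, h}; ~(p & <>p) there: e:T, h:T. ✓
e: successors {a, d, f, h}; ~(p & <>p) there: a:F, d:T, f:F, h:T. ✗
f: successors {a, c, d, e, f, g}; ~(p & <>p) there: a:F, c:F, d:T, e:T, f:F, g:T. ✗
g: successors {a, e, g}; ~(p & <>p) there: a:F, e:T, g:T. ✗
h: successors {d, e, g}; ~(p & <>p) there: d:T, e:T, g:T. ✓
Satisfying worlds: {d, h}.

2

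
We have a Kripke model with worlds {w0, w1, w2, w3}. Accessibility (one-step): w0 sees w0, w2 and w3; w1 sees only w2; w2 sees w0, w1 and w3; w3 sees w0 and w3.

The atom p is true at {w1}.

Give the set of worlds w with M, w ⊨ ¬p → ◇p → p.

w0: ¬p is T, ◇p → p is T. ✓
w1: ¬p is F, ◇p → p is T. ✓
w2: ¬p is T, ◇p → p is F. ✗
w3: ¬p is T, ◇p → p is T. ✓

{w0, w1, w3}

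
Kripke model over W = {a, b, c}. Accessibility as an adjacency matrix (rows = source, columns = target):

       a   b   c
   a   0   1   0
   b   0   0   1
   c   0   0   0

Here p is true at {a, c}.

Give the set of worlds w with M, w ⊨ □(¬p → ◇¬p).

{b, c}

a: successors {b}; ¬p → ◇¬p there: b:F. ✗
b: successors {c}; ¬p → ◇¬p there: c:T. ✓
c: no successors, so □(¬p → ◇¬p) holds vacuously. ✓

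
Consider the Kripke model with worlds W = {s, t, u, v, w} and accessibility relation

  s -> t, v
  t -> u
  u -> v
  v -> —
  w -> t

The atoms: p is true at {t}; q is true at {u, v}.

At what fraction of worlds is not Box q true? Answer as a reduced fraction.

2/5

s: Box q is F. ✓
t: Box q is T. ✗
u: Box q is T. ✗
v: Box q is T. ✗
w: Box q is F. ✓
That's 2 of 5 worlds, so 2/5.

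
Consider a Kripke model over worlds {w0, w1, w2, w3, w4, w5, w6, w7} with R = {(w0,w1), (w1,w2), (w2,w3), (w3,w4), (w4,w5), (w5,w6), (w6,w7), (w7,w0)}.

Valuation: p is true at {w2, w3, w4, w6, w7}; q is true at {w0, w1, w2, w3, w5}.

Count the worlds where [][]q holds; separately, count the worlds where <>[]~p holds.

For [][]q:
w0: successors {w1}; []q there: w1:T. ✓
w1: successors {w2}; []q there: w2:T. ✓
w2: successors {w3}; []q there: w3:F. ✗
w3: successors {w4}; []q there: w4:T. ✓
w4: successors {w5}; []q there: w5:F. ✗
w5: successors {w6}; []q there: w6:F. ✗
w6: successors {w7}; []q there: w7:T. ✓
w7: successors {w0}; []q there: w0:T. ✓
— 5 worlds.
For <>[]~p:
w0: successors {w1}; []~p there: w1:F. ✗
w1: successors {w2}; []~p there: w2:F. ✗
w2: successors {w3}; []~p there: w3:F. ✗
w3: successors {w4}; []~p there: w4:T. ✓
w4: successors {w5}; []~p there: w5:F. ✗
w5: successors {w6}; []~p there: w6:F. ✗
w6: successors {w7}; []~p there: w7:T. ✓
w7: successors {w0}; []~p there: w0:T. ✓
— 3 worlds.

5 and 3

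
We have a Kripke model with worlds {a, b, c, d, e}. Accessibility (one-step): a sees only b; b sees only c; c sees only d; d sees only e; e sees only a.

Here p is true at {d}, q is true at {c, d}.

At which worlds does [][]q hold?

{a, b}

a: successors {b}; []q there: b:T. ✓
b: successors {c}; []q there: c:T. ✓
c: successors {d}; []q there: d:F. ✗
d: successors {e}; []q there: e:F. ✗
e: successors {a}; []q there: a:F. ✗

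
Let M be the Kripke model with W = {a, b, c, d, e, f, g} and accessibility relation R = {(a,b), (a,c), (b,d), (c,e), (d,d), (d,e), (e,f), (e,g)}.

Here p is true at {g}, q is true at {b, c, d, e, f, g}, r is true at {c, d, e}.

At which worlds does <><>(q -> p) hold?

{c, d}

a: successors {b, c}; <>(q -> p) there: b:F, c:F. ✗
b: successors {d}; <>(q -> p) there: d:F. ✗
c: successors {e}; <>(q -> p) there: e:T. ✓
d: successors {d, e}; <>(q -> p) there: d:F, e:T. ✓
e: successors {f, g}; <>(q -> p) there: f:F, g:F. ✗
f: no successors, so <><>(q -> p) fails. ✗
g: no successors, so <><>(q -> p) fails. ✗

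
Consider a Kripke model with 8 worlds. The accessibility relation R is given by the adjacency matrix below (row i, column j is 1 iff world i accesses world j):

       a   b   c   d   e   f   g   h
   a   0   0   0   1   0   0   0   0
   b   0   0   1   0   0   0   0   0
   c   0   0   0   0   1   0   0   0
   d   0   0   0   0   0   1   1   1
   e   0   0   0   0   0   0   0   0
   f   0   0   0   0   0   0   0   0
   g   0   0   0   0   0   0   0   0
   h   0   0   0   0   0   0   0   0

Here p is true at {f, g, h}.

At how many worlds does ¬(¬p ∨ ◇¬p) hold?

a: ¬p ∨ ◇¬p is T. ✗
b: ¬p ∨ ◇¬p is T. ✗
c: ¬p ∨ ◇¬p is T. ✗
d: ¬p ∨ ◇¬p is T. ✗
e: ¬p ∨ ◇¬p is T. ✗
f: ¬p ∨ ◇¬p is F. ✓
g: ¬p ∨ ◇¬p is F. ✓
h: ¬p ∨ ◇¬p is F. ✓
Satisfying worlds: {f, g, h}.

3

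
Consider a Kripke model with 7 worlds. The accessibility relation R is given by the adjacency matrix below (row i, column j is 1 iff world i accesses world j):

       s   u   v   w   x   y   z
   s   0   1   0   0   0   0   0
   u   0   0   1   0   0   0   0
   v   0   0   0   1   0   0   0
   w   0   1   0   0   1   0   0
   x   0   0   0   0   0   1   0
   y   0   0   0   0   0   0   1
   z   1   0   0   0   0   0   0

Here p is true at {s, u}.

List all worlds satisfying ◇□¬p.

s: successors {u}; □¬p there: u:T. ✓
u: successors {v}; □¬p there: v:T. ✓
v: successors {w}; □¬p there: w:F. ✗
w: successors {u, x}; □¬p there: u:T, x:T. ✓
x: successors {y}; □¬p there: y:T. ✓
y: successors {z}; □¬p there: z:F. ✗
z: successors {s}; □¬p there: s:F. ✗

{s, u, w, x}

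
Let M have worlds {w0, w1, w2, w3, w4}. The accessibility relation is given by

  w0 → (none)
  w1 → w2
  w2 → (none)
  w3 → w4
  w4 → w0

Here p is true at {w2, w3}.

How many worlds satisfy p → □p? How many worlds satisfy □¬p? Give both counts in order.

For p → □p:
w0: p is F, □p is T. ✓
w1: p is F, □p is T. ✓
w2: p is T, □p is T. ✓
w3: p is T, □p is F. ✗
w4: p is F, □p is F. ✓
— 4 worlds.
For □¬p:
w0: no successors, so □¬p holds vacuously. ✓
w1: successors {w2}; ¬p there: w2:F. ✗
w2: no successors, so □¬p holds vacuously. ✓
w3: successors {w4}; ¬p there: w4:T. ✓
w4: successors {w0}; ¬p there: w0:T. ✓
— 4 worlds.

4 and 4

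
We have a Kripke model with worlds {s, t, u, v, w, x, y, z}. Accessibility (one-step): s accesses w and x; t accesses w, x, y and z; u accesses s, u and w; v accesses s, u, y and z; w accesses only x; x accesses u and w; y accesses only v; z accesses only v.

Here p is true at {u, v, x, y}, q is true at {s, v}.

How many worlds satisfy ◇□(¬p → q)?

s: successors {w, x}; □(¬p → q) there: w:T, x:F. ✓
t: successors {w, x, y, z}; □(¬p → q) there: w:T, x:F, y:T, z:T. ✓
u: successors {s, u, w}; □(¬p → q) there: s:F, u:F, w:T. ✓
v: successors {s, u, y, z}; □(¬p → q) there: s:F, u:F, y:T, z:T. ✓
w: successors {x}; □(¬p → q) there: x:F. ✗
x: successors {u, w}; □(¬p → q) there: u:F, w:T. ✓
y: successors {v}; □(¬p → q) there: v:F. ✗
z: successors {v}; □(¬p → q) there: v:F. ✗
Satisfying worlds: {s, t, u, v, x}.

5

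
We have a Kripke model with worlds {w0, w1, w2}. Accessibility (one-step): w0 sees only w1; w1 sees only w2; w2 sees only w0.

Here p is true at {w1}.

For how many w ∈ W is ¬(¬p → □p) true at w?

w0: ¬p → □p is T. ✗
w1: ¬p → □p is T. ✗
w2: ¬p → □p is F. ✓
Satisfying worlds: {w2}.

1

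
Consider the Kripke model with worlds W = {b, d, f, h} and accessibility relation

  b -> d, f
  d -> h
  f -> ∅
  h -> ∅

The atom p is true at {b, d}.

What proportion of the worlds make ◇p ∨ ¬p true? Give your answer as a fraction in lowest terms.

3/4

b: ◇p is T, ¬p is F. ✓
d: ◇p is F, ¬p is F. ✗
f: ◇p is F, ¬p is T. ✓
h: ◇p is F, ¬p is T. ✓
That's 3 of 4 worlds, so 3/4.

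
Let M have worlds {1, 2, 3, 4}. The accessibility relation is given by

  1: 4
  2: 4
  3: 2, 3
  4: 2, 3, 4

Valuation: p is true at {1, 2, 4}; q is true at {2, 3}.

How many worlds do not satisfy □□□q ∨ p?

1: □□□q is F, p is T. ✓
2: □□□q is F, p is T. ✓
3: □□□q is F, p is F. ✗
4: □□□q is F, p is T. ✓
Satisfying worlds: {1, 2, 4}.
So □□□q ∨ p fails at the other 1 world.

1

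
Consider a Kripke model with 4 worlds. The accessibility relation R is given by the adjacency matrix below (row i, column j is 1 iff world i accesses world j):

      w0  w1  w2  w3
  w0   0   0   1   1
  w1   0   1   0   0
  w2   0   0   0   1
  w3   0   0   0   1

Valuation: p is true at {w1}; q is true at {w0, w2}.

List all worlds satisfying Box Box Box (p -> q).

{w0, w2, w3}

w0: successors {w2, w3}; Box Box (p -> q) there: w2:T, w3:T. ✓
w1: successors {w1}; Box Box (p -> q) there: w1:F. ✗
w2: successors {w3}; Box Box (p -> q) there: w3:T. ✓
w3: successors {w3}; Box Box (p -> q) there: w3:T. ✓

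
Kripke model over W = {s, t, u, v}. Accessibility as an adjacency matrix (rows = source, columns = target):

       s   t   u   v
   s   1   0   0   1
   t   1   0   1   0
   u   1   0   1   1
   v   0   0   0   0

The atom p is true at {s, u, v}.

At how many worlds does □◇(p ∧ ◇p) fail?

s: successors {s, v}; ◇(p ∧ ◇p) there: s:T, v:F. ✗
t: successors {s, u}; ◇(p ∧ ◇p) there: s:T, u:T. ✓
u: successors {s, u, v}; ◇(p ∧ ◇p) there: s:T, u:T, v:F. ✗
v: no successors, so □◇(p ∧ ◇p) holds vacuously. ✓
Satisfying worlds: {t, v}.
So □◇(p ∧ ◇p) fails at the other 2 worlds.

2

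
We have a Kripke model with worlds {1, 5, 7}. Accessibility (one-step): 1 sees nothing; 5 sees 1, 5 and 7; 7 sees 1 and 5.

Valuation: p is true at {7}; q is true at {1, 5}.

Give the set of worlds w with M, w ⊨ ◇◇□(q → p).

{5, 7}

1: no successors, so ◇◇□(q → p) fails. ✗
5: successors {1, 5, 7}; ◇□(q → p) there: 1:F, 5:T, 7:T. ✓
7: successors {1, 5}; ◇□(q → p) there: 1:F, 5:T. ✓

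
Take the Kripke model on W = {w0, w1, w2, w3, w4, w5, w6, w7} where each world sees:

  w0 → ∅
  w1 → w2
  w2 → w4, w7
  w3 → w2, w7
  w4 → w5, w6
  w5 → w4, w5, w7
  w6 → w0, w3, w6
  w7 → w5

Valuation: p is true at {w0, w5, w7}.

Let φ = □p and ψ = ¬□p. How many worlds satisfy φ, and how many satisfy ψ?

2 and 6

For □p:
w0: no successors, so □p holds vacuously. ✓
w1: successors {w2}; p there: w2:F. ✗
w2: successors {w4, w7}; p there: w4:F, w7:T. ✗
w3: successors {w2, w7}; p there: w2:F, w7:T. ✗
w4: successors {w5, w6}; p there: w5:T, w6:F. ✗
w5: successors {w4, w5, w7}; p there: w4:F, w5:T, w7:T. ✗
w6: successors {w0, w3, w6}; p there: w0:T, w3:F, w6:F. ✗
w7: successors {w5}; p there: w5:T. ✓
— 2 worlds.
For ¬□p:
w0: □p is T. ✗
w1: □p is F. ✓
w2: □p is F. ✓
w3: □p is F. ✓
w4: □p is F. ✓
w5: □p is F. ✓
w6: □p is F. ✓
w7: □p is T. ✗
— 6 worlds.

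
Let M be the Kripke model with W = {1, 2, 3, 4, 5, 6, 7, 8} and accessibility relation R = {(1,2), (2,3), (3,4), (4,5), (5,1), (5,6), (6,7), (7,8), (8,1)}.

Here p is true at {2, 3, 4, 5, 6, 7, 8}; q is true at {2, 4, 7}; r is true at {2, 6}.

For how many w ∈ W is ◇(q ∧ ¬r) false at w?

6

1: successors {2}; q ∧ ¬r there: 2:F. ✗
2: successors {3}; q ∧ ¬r there: 3:F. ✗
3: successors {4}; q ∧ ¬r there: 4:T. ✓
4: successors {5}; q ∧ ¬r there: 5:F. ✗
5: successors {1, 6}; q ∧ ¬r there: 1:F, 6:F. ✗
6: successors {7}; q ∧ ¬r there: 7:T. ✓
7: successors {8}; q ∧ ¬r there: 8:F. ✗
8: successors {1}; q ∧ ¬r there: 1:F. ✗
Satisfying worlds: {3, 6}.
So ◇(q ∧ ¬r) fails at the other 6 worlds.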